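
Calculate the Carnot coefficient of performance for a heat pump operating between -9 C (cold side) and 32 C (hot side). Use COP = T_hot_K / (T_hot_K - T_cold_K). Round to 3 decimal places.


Convert to Kelvin:
  T_hot = 32 + 273.15 = 305.15 K
  T_cold = -9 + 273.15 = 264.15 K
Apply Carnot COP formula:
  COP = T_hot_K / (T_hot_K - T_cold_K) = 305.15 / 41.0
  COP = 7.443

7.443


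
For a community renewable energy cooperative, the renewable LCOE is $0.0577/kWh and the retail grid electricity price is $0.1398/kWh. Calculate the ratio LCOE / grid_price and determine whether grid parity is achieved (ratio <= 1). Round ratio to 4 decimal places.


Compare LCOE to grid price:
  LCOE = $0.0577/kWh, Grid price = $0.1398/kWh
  Ratio = LCOE / grid_price = 0.0577 / 0.1398 = 0.4127
  Grid parity achieved (ratio <= 1)? yes

0.4127


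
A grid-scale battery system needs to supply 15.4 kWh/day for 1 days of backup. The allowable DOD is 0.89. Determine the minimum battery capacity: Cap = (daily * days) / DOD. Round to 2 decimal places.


Total energy needed = daily * days = 15.4 * 1 = 15.4 kWh
Account for depth of discharge:
  Cap = total_energy / DOD = 15.4 / 0.89
  Cap = 17.30 kWh

17.30


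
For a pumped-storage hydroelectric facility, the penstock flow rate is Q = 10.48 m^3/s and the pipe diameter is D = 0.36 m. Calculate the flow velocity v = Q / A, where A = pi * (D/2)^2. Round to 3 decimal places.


Compute pipe cross-sectional area:
  A = pi * (D/2)^2 = pi * (0.36/2)^2 = 0.1018 m^2
Calculate velocity:
  v = Q / A = 10.48 / 0.1018
  v = 102.959 m/s

102.959


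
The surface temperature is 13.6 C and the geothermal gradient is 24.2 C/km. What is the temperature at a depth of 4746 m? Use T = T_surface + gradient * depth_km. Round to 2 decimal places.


Convert depth to km: 4746 / 1000 = 4.746 km
Temperature increase = gradient * depth_km = 24.2 * 4.746 = 114.85 C
Temperature at depth = T_surface + delta_T = 13.6 + 114.85
T = 128.45 C

128.45


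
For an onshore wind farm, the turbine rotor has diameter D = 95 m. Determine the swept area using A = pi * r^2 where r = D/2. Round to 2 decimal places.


Compute the rotor radius:
  r = D / 2 = 95 / 2 = 47.5 m
Calculate swept area:
  A = pi * r^2 = pi * 47.5^2
  A = 7088.22 m^2

7088.22


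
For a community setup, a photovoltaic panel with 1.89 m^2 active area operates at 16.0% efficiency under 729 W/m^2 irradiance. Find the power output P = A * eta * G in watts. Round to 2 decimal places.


Use the solar power formula P = A * eta * G.
Given: A = 1.89 m^2, eta = 0.16, G = 729 W/m^2
P = 1.89 * 0.16 * 729
P = 220.45 W

220.45


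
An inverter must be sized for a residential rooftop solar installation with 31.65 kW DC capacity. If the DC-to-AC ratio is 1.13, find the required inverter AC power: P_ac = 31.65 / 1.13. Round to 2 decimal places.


The inverter AC capacity is determined by the DC/AC ratio.
Given: P_dc = 31.65 kW, DC/AC ratio = 1.13
P_ac = P_dc / ratio = 31.65 / 1.13
P_ac = 28.01 kW

28.01


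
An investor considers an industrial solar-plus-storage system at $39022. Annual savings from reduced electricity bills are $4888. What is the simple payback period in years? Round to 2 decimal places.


Simple payback period = initial cost / annual savings
Payback = 39022 / 4888
Payback = 7.98 years

7.98


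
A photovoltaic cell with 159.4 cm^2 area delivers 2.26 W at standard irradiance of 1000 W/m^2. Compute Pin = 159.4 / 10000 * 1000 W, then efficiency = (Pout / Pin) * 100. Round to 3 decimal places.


First compute the input power:
  Pin = area_cm2 / 10000 * G = 159.4 / 10000 * 1000 = 15.94 W
Then compute efficiency:
  Efficiency = (Pout / Pin) * 100 = (2.26 / 15.94) * 100
  Efficiency = 14.178%

14.178


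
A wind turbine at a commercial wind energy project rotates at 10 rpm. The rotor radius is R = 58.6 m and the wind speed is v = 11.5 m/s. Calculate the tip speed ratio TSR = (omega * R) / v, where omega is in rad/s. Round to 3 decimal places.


Convert rotational speed to rad/s:
  omega = 10 * 2 * pi / 60 = 1.0472 rad/s
Compute tip speed:
  v_tip = omega * R = 1.0472 * 58.6 = 61.366 m/s
Tip speed ratio:
  TSR = v_tip / v_wind = 61.366 / 11.5 = 5.336

5.336


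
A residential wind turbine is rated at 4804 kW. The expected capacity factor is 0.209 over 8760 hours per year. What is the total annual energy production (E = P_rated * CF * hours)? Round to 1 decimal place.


Annual energy = rated_kW * capacity_factor * hours_per_year
Given: P_rated = 4804 kW, CF = 0.209, hours = 8760
E = 4804 * 0.209 * 8760
E = 8795355.4 kWh

8795355.4


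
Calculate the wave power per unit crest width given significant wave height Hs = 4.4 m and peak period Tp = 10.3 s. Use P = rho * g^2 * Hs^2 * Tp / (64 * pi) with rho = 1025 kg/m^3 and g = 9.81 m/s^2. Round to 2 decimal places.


Apply wave power formula:
  g^2 = 9.81^2 = 96.2361
  Hs^2 = 4.4^2 = 19.36
  Numerator = rho * g^2 * Hs^2 * Tp = 1025 * 96.2361 * 19.36 * 10.3 = 19670004.43
  Denominator = 64 * pi = 201.0619
  P = 19670004.43 / 201.0619 = 97830.58 W/m

97830.58


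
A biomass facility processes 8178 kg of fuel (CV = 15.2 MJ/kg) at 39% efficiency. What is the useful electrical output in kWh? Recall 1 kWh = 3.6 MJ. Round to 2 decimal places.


Total energy = mass * CV = 8178 * 15.2 = 124305.6 MJ
Useful energy = total * eta = 124305.6 * 0.39 = 48479.18 MJ
Convert to kWh: 48479.18 / 3.6
Useful energy = 13466.44 kWh

13466.44


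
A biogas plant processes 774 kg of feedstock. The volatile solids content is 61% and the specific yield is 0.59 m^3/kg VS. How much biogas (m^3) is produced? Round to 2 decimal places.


Compute volatile solids:
  VS = mass * VS_fraction = 774 * 0.61 = 472.14 kg
Calculate biogas volume:
  Biogas = VS * specific_yield = 472.14 * 0.59
  Biogas = 278.56 m^3

278.56


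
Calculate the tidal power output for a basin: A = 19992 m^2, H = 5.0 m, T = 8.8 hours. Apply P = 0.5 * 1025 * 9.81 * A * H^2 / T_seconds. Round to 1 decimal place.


Convert period to seconds: T = 8.8 * 3600 = 31680.0 s
H^2 = 5.0^2 = 25.0
P = 0.5 * rho * g * A * H^2 / T
P = 0.5 * 1025 * 9.81 * 19992 * 25.0 / 31680.0
P = 79318.4 W

79318.4


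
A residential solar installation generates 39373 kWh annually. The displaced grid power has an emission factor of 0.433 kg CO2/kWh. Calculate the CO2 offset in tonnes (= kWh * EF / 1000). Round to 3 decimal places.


CO2 offset in kg = generation * emission_factor
CO2 offset = 39373 * 0.433 = 17048.51 kg
Convert to tonnes:
  CO2 offset = 17048.51 / 1000 = 17.049 tonnes

17.049


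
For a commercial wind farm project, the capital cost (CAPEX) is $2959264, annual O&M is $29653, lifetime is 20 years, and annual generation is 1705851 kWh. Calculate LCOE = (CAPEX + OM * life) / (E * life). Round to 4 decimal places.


Total cost = CAPEX + OM * lifetime = 2959264 + 29653 * 20 = 2959264 + 593060 = 3552324
Total generation = annual * lifetime = 1705851 * 20 = 34117020 kWh
LCOE = 3552324 / 34117020
LCOE = 0.1041 $/kWh

0.1041


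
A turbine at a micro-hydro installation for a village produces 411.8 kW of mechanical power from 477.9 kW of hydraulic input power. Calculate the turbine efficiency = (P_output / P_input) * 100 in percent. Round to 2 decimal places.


Turbine efficiency = (output power / input power) * 100
eta = (411.8 / 477.9) * 100
eta = 86.17%

86.17


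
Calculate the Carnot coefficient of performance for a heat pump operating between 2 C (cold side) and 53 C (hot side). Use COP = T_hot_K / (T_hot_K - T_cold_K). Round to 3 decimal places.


Convert to Kelvin:
  T_hot = 53 + 273.15 = 326.15 K
  T_cold = 2 + 273.15 = 275.15 K
Apply Carnot COP formula:
  COP = T_hot_K / (T_hot_K - T_cold_K) = 326.15 / 51.0
  COP = 6.395

6.395


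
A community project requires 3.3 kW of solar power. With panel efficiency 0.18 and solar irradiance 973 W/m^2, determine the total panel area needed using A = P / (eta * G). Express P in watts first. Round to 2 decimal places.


Convert target power to watts: P = 3.3 * 1000 = 3300.0 W
Compute denominator: eta * G = 0.18 * 973 = 175.14
Required area A = P / (eta * G) = 3300.0 / 175.14
A = 18.84 m^2

18.84


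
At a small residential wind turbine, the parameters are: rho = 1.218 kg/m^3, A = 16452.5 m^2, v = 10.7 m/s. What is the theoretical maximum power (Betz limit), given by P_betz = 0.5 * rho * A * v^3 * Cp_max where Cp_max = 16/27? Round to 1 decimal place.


The Betz coefficient Cp_max = 16/27 = 0.5926
v^3 = 10.7^3 = 1225.043
P_betz = 0.5 * rho * A * v^3 * Cp_max
P_betz = 0.5 * 1.218 * 16452.5 * 1225.043 * 0.5926
P_betz = 7273722.8 W

7273722.8


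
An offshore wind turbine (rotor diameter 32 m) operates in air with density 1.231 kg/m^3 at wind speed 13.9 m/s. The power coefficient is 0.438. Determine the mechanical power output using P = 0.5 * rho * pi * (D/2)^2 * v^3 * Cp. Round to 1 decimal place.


Step 1 -- Compute swept area:
  A = pi * (D/2)^2 = pi * (32/2)^2 = 804.25 m^2
Step 2 -- Apply wind power equation:
  P = 0.5 * rho * A * v^3 * Cp
  v^3 = 13.9^3 = 2685.619
  P = 0.5 * 1.231 * 804.25 * 2685.619 * 0.438
  P = 582286.1 W

582286.1


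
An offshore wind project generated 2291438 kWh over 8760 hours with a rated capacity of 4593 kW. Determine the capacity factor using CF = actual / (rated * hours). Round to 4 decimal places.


Capacity factor = actual output / maximum possible output
Maximum possible = rated * hours = 4593 * 8760 = 40234680 kWh
CF = 2291438 / 40234680
CF = 0.0570

0.0570


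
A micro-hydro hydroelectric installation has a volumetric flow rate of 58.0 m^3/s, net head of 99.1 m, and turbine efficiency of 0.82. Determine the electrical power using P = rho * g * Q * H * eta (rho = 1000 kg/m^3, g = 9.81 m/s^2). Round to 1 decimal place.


Apply the hydropower formula P = rho * g * Q * H * eta
rho * g = 1000 * 9.81 = 9810.0
P = 9810.0 * 58.0 * 99.1 * 0.82
P = 46236452.8 W

46236452.8


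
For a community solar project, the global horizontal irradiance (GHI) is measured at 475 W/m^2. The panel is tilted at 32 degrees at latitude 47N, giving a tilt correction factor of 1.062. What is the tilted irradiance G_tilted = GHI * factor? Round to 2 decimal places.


Identify the given values:
  GHI = 475 W/m^2, tilt correction factor = 1.062
Apply the formula G_tilted = GHI * factor:
  G_tilted = 475 * 1.062
  G_tilted = 504.45 W/m^2

504.45


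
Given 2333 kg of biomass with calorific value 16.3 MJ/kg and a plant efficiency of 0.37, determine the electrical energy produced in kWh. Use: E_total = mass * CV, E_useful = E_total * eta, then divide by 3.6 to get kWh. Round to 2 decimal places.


Total energy = mass * CV = 2333 * 16.3 = 38027.9 MJ
Useful energy = total * eta = 38027.9 * 0.37 = 14070.32 MJ
Convert to kWh: 14070.32 / 3.6
Useful energy = 3908.42 kWh

3908.42


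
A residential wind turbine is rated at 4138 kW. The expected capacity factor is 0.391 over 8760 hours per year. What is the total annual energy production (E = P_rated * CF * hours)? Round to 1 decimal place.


Annual energy = rated_kW * capacity_factor * hours_per_year
Given: P_rated = 4138 kW, CF = 0.391, hours = 8760
E = 4138 * 0.391 * 8760
E = 14173312.1 kWh

14173312.1


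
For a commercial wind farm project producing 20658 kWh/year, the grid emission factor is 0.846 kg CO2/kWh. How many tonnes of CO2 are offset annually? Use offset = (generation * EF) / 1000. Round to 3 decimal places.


CO2 offset in kg = generation * emission_factor
CO2 offset = 20658 * 0.846 = 17476.67 kg
Convert to tonnes:
  CO2 offset = 17476.67 / 1000 = 17.477 tonnes

17.477


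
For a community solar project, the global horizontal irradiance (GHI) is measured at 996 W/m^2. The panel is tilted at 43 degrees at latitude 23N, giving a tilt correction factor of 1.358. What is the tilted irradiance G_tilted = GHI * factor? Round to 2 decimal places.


Identify the given values:
  GHI = 996 W/m^2, tilt correction factor = 1.358
Apply the formula G_tilted = GHI * factor:
  G_tilted = 996 * 1.358
  G_tilted = 1352.57 W/m^2

1352.57


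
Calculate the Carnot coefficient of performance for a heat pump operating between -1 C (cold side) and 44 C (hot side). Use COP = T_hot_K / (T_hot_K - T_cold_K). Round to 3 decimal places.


Convert to Kelvin:
  T_hot = 44 + 273.15 = 317.15 K
  T_cold = -1 + 273.15 = 272.15 K
Apply Carnot COP formula:
  COP = T_hot_K / (T_hot_K - T_cold_K) = 317.15 / 45.0
  COP = 7.048

7.048


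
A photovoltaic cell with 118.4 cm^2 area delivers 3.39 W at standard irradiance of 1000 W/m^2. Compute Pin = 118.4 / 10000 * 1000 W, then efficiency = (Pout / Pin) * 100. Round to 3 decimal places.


First compute the input power:
  Pin = area_cm2 / 10000 * G = 118.4 / 10000 * 1000 = 11.84 W
Then compute efficiency:
  Efficiency = (Pout / Pin) * 100 = (3.39 / 11.84) * 100
  Efficiency = 28.632%

28.632


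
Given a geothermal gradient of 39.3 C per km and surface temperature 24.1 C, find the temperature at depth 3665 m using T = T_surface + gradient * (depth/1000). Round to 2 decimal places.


Convert depth to km: 3665 / 1000 = 3.665 km
Temperature increase = gradient * depth_km = 39.3 * 3.665 = 144.03 C
Temperature at depth = T_surface + delta_T = 24.1 + 144.03
T = 168.13 C

168.13


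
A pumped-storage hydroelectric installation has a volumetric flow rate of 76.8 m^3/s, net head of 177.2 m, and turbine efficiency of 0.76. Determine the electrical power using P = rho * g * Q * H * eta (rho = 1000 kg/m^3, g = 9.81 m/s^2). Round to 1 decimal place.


Apply the hydropower formula P = rho * g * Q * H * eta
rho * g = 1000 * 9.81 = 9810.0
P = 9810.0 * 76.8 * 177.2 * 0.76
P = 101462962.2 W

101462962.2


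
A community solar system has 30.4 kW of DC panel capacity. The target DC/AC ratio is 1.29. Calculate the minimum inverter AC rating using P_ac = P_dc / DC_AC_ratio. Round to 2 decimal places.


The inverter AC capacity is determined by the DC/AC ratio.
Given: P_dc = 30.4 kW, DC/AC ratio = 1.29
P_ac = P_dc / ratio = 30.4 / 1.29
P_ac = 23.57 kW

23.57


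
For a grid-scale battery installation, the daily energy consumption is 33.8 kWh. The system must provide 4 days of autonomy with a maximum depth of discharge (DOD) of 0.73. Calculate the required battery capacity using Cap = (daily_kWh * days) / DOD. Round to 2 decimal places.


Total energy needed = daily * days = 33.8 * 4 = 135.2 kWh
Account for depth of discharge:
  Cap = total_energy / DOD = 135.2 / 0.73
  Cap = 185.21 kWh

185.21


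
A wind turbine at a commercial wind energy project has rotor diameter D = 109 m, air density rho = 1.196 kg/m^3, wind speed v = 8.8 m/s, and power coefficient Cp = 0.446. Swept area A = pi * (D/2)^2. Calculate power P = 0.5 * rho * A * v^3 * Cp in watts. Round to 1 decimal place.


Step 1 -- Compute swept area:
  A = pi * (D/2)^2 = pi * (109/2)^2 = 9331.32 m^2
Step 2 -- Apply wind power equation:
  P = 0.5 * rho * A * v^3 * Cp
  v^3 = 8.8^3 = 681.472
  P = 0.5 * 1.196 * 9331.32 * 681.472 * 0.446
  P = 1696004.3 W

1696004.3


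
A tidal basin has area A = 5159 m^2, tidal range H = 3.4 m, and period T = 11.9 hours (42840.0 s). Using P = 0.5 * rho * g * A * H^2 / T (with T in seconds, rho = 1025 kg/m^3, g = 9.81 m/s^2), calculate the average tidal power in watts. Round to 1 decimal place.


Convert period to seconds: T = 11.9 * 3600 = 42840.0 s
H^2 = 3.4^2 = 11.56
P = 0.5 * rho * g * A * H^2 / T
P = 0.5 * 1025 * 9.81 * 5159 * 11.56 / 42840.0
P = 6999.0 W

6999.0


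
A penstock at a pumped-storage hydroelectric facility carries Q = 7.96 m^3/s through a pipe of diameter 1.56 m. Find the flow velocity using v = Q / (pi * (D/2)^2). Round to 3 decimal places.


Compute pipe cross-sectional area:
  A = pi * (D/2)^2 = pi * (1.56/2)^2 = 1.9113 m^2
Calculate velocity:
  v = Q / A = 7.96 / 1.9113
  v = 4.165 m/s

4.165


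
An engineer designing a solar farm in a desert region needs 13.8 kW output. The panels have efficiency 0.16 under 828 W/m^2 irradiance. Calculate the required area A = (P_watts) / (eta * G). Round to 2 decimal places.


Convert target power to watts: P = 13.8 * 1000 = 13800.0 W
Compute denominator: eta * G = 0.16 * 828 = 132.48
Required area A = P / (eta * G) = 13800.0 / 132.48
A = 104.17 m^2

104.17


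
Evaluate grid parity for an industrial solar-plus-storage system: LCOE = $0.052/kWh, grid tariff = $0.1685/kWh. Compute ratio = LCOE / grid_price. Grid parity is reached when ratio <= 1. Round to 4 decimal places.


Compare LCOE to grid price:
  LCOE = $0.052/kWh, Grid price = $0.1685/kWh
  Ratio = LCOE / grid_price = 0.052 / 0.1685 = 0.3086
  Grid parity achieved (ratio <= 1)? yes

0.3086


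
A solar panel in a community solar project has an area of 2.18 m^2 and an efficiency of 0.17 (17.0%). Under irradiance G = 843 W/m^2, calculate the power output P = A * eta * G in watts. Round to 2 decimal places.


Use the solar power formula P = A * eta * G.
Given: A = 2.18 m^2, eta = 0.17, G = 843 W/m^2
P = 2.18 * 0.17 * 843
P = 312.42 W

312.42


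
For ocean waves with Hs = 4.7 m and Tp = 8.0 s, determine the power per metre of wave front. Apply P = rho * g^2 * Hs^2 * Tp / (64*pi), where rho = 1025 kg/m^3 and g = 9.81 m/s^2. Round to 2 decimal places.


Apply wave power formula:
  g^2 = 9.81^2 = 96.2361
  Hs^2 = 4.7^2 = 22.09
  Numerator = rho * g^2 * Hs^2 * Tp = 1025 * 96.2361 * 22.09 * 8.0 = 17432014.68
  Denominator = 64 * pi = 201.0619
  P = 17432014.68 / 201.0619 = 86699.73 W/m

86699.73


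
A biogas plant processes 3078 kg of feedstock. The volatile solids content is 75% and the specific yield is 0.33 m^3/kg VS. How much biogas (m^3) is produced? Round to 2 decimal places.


Compute volatile solids:
  VS = mass * VS_fraction = 3078 * 0.75 = 2308.5 kg
Calculate biogas volume:
  Biogas = VS * specific_yield = 2308.5 * 0.33
  Biogas = 761.81 m^3

761.81


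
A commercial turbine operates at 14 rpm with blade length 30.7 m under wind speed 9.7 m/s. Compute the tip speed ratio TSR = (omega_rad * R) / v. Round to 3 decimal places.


Convert rotational speed to rad/s:
  omega = 14 * 2 * pi / 60 = 1.4661 rad/s
Compute tip speed:
  v_tip = omega * R = 1.4661 * 30.7 = 45.009 m/s
Tip speed ratio:
  TSR = v_tip / v_wind = 45.009 / 9.7 = 4.640

4.640


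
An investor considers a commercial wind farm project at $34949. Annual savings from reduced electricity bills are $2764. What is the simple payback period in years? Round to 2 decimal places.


Simple payback period = initial cost / annual savings
Payback = 34949 / 2764
Payback = 12.64 years

12.64


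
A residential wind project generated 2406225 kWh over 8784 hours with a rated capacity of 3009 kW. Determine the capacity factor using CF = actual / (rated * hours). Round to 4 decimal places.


Capacity factor = actual output / maximum possible output
Maximum possible = rated * hours = 3009 * 8784 = 26431056 kWh
CF = 2406225 / 26431056
CF = 0.0910

0.0910


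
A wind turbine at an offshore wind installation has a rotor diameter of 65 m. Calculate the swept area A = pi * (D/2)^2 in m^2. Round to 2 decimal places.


Compute the rotor radius:
  r = D / 2 = 65 / 2 = 32.5 m
Calculate swept area:
  A = pi * r^2 = pi * 32.5^2
  A = 3318.31 m^2

3318.31


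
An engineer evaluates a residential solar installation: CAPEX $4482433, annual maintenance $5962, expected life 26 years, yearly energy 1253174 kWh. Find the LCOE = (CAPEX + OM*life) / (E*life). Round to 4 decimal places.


Total cost = CAPEX + OM * lifetime = 4482433 + 5962 * 26 = 4482433 + 155012 = 4637445
Total generation = annual * lifetime = 1253174 * 26 = 32582524 kWh
LCOE = 4637445 / 32582524
LCOE = 0.1423 $/kWh

0.1423


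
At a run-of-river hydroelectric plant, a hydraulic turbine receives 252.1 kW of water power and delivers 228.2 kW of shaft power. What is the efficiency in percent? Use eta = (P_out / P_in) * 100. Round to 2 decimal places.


Turbine efficiency = (output power / input power) * 100
eta = (228.2 / 252.1) * 100
eta = 90.52%

90.52


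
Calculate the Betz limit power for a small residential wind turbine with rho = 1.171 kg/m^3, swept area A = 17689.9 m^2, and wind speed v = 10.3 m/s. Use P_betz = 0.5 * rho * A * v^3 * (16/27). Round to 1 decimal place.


The Betz coefficient Cp_max = 16/27 = 0.5926
v^3 = 10.3^3 = 1092.727
P_betz = 0.5 * rho * A * v^3 * Cp_max
P_betz = 0.5 * 1.171 * 17689.9 * 1092.727 * 0.5926
P_betz = 6706874.3 W

6706874.3


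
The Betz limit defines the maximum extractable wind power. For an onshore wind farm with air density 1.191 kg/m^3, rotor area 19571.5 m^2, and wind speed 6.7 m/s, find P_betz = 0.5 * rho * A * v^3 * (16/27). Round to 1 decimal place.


The Betz coefficient Cp_max = 16/27 = 0.5926
v^3 = 6.7^3 = 300.763
P_betz = 0.5 * rho * A * v^3 * Cp_max
P_betz = 0.5 * 1.191 * 19571.5 * 300.763 * 0.5926
P_betz = 2077239.2 W

2077239.2


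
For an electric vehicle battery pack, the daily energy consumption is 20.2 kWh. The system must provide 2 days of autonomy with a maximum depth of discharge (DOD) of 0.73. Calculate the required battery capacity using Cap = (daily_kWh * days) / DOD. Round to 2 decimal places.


Total energy needed = daily * days = 20.2 * 2 = 40.4 kWh
Account for depth of discharge:
  Cap = total_energy / DOD = 40.4 / 0.73
  Cap = 55.34 kWh

55.34


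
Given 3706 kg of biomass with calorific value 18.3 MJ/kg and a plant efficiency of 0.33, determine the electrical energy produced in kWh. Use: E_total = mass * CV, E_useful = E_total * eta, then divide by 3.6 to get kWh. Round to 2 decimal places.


Total energy = mass * CV = 3706 * 18.3 = 67819.8 MJ
Useful energy = total * eta = 67819.8 * 0.33 = 22380.53 MJ
Convert to kWh: 22380.53 / 3.6
Useful energy = 6216.82 kWh

6216.82


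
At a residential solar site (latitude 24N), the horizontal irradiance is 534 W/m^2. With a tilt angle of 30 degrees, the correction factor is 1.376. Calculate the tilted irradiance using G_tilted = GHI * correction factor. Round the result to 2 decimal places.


Identify the given values:
  GHI = 534 W/m^2, tilt correction factor = 1.376
Apply the formula G_tilted = GHI * factor:
  G_tilted = 534 * 1.376
  G_tilted = 734.78 W/m^2

734.78


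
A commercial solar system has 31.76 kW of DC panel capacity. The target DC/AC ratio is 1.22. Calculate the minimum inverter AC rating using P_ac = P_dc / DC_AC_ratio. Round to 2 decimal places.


The inverter AC capacity is determined by the DC/AC ratio.
Given: P_dc = 31.76 kW, DC/AC ratio = 1.22
P_ac = P_dc / ratio = 31.76 / 1.22
P_ac = 26.03 kW

26.03


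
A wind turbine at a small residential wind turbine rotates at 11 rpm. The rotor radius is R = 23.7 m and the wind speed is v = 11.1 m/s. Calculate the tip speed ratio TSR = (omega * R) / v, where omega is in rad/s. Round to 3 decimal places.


Convert rotational speed to rad/s:
  omega = 11 * 2 * pi / 60 = 1.1519 rad/s
Compute tip speed:
  v_tip = omega * R = 1.1519 * 23.7 = 27.3 m/s
Tip speed ratio:
  TSR = v_tip / v_wind = 27.3 / 11.1 = 2.459

2.459


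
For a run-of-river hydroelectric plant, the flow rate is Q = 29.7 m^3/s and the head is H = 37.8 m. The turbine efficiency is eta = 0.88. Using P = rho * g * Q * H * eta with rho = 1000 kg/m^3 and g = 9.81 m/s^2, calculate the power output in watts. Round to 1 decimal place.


Apply the hydropower formula P = rho * g * Q * H * eta
rho * g = 1000 * 9.81 = 9810.0
P = 9810.0 * 29.7 * 37.8 * 0.88
P = 9691699.2 W

9691699.2


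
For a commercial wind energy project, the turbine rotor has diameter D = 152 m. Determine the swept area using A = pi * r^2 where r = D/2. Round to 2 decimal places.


Compute the rotor radius:
  r = D / 2 = 152 / 2 = 76.0 m
Calculate swept area:
  A = pi * r^2 = pi * 76.0^2
  A = 18145.84 m^2

18145.84


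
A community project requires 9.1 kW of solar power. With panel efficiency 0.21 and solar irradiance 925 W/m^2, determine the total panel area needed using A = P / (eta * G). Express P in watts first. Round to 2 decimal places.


Convert target power to watts: P = 9.1 * 1000 = 9100.0 W
Compute denominator: eta * G = 0.21 * 925 = 194.25
Required area A = P / (eta * G) = 9100.0 / 194.25
A = 46.85 m^2

46.85


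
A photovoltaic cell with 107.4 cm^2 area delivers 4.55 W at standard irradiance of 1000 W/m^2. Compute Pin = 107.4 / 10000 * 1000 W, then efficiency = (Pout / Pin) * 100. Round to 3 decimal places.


First compute the input power:
  Pin = area_cm2 / 10000 * G = 107.4 / 10000 * 1000 = 10.74 W
Then compute efficiency:
  Efficiency = (Pout / Pin) * 100 = (4.55 / 10.74) * 100
  Efficiency = 42.365%

42.365


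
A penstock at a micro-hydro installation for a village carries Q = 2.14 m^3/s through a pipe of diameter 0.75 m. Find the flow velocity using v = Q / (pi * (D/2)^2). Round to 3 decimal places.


Compute pipe cross-sectional area:
  A = pi * (D/2)^2 = pi * (0.75/2)^2 = 0.4418 m^2
Calculate velocity:
  v = Q / A = 2.14 / 0.4418
  v = 4.844 m/s

4.844


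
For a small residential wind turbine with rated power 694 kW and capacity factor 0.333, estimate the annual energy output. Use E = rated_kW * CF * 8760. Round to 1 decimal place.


Annual energy = rated_kW * capacity_factor * hours_per_year
Given: P_rated = 694 kW, CF = 0.333, hours = 8760
E = 694 * 0.333 * 8760
E = 2024453.5 kWh

2024453.5


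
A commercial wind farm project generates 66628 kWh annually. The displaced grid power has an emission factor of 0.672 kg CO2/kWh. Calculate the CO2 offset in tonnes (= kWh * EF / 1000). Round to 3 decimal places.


CO2 offset in kg = generation * emission_factor
CO2 offset = 66628 * 0.672 = 44774.02 kg
Convert to tonnes:
  CO2 offset = 44774.02 / 1000 = 44.774 tonnes

44.774


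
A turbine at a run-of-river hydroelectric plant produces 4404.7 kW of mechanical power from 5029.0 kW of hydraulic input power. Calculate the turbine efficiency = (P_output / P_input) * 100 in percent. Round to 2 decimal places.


Turbine efficiency = (output power / input power) * 100
eta = (4404.7 / 5029.0) * 100
eta = 87.59%

87.59


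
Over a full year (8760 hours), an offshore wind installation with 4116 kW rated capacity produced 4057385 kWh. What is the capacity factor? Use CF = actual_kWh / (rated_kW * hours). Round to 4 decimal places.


Capacity factor = actual output / maximum possible output
Maximum possible = rated * hours = 4116 * 8760 = 36056160 kWh
CF = 4057385 / 36056160
CF = 0.1125

0.1125


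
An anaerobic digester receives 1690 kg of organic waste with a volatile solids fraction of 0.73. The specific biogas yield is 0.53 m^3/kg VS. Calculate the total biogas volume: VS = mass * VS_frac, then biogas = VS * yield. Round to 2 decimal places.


Compute volatile solids:
  VS = mass * VS_fraction = 1690 * 0.73 = 1233.7 kg
Calculate biogas volume:
  Biogas = VS * specific_yield = 1233.7 * 0.53
  Biogas = 653.86 m^3

653.86


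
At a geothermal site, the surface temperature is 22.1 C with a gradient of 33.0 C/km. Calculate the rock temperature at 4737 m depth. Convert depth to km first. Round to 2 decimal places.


Convert depth to km: 4737 / 1000 = 4.737 km
Temperature increase = gradient * depth_km = 33.0 * 4.737 = 156.32 C
Temperature at depth = T_surface + delta_T = 22.1 + 156.32
T = 178.42 C

178.42


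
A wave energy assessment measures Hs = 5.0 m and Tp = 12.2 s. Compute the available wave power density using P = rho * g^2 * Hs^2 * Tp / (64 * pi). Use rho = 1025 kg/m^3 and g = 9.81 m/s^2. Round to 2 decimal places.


Apply wave power formula:
  g^2 = 9.81^2 = 96.2361
  Hs^2 = 5.0^2 = 25.0
  Numerator = rho * g^2 * Hs^2 * Tp = 1025 * 96.2361 * 25.0 * 12.2 = 30085810.76
  Denominator = 64 * pi = 201.0619
  P = 30085810.76 / 201.0619 = 149634.55 W/m

149634.55


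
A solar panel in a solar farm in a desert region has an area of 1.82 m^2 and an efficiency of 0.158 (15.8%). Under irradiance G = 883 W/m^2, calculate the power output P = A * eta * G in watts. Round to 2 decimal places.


Use the solar power formula P = A * eta * G.
Given: A = 1.82 m^2, eta = 0.158, G = 883 W/m^2
P = 1.82 * 0.158 * 883
P = 253.92 W

253.92


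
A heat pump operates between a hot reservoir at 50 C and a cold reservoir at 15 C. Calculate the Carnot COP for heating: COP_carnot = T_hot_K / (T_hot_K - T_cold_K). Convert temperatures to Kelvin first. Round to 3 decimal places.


Convert to Kelvin:
  T_hot = 50 + 273.15 = 323.15 K
  T_cold = 15 + 273.15 = 288.15 K
Apply Carnot COP formula:
  COP = T_hot_K / (T_hot_K - T_cold_K) = 323.15 / 35.0
  COP = 9.233

9.233


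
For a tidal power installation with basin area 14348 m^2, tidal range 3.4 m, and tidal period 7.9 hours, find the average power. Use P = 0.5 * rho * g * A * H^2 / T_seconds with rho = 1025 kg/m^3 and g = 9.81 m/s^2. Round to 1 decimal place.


Convert period to seconds: T = 7.9 * 3600 = 28440.0 s
H^2 = 3.4^2 = 11.56
P = 0.5 * rho * g * A * H^2 / T
P = 0.5 * 1025 * 9.81 * 14348 * 11.56 / 28440.0
P = 29321.3 W

29321.3


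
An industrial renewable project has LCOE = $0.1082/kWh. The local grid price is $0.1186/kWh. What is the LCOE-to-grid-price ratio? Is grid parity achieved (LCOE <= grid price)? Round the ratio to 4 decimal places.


Compare LCOE to grid price:
  LCOE = $0.1082/kWh, Grid price = $0.1186/kWh
  Ratio = LCOE / grid_price = 0.1082 / 0.1186 = 0.9123
  Grid parity achieved (ratio <= 1)? yes

0.9123


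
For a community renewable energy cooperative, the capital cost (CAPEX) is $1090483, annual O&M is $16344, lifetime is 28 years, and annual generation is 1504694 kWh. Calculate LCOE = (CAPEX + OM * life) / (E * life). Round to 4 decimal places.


Total cost = CAPEX + OM * lifetime = 1090483 + 16344 * 28 = 1090483 + 457632 = 1548115
Total generation = annual * lifetime = 1504694 * 28 = 42131432 kWh
LCOE = 1548115 / 42131432
LCOE = 0.0367 $/kWh

0.0367


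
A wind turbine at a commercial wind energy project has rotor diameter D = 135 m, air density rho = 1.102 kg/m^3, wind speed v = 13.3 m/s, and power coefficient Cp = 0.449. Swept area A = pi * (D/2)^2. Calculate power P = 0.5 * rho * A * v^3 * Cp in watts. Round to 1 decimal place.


Step 1 -- Compute swept area:
  A = pi * (D/2)^2 = pi * (135/2)^2 = 14313.88 m^2
Step 2 -- Apply wind power equation:
  P = 0.5 * rho * A * v^3 * Cp
  v^3 = 13.3^3 = 2352.637
  P = 0.5 * 1.102 * 14313.88 * 2352.637 * 0.449
  P = 8331252.2 W

8331252.2


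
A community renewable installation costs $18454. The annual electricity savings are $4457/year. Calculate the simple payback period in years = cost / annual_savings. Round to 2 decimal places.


Simple payback period = initial cost / annual savings
Payback = 18454 / 4457
Payback = 4.14 years

4.14


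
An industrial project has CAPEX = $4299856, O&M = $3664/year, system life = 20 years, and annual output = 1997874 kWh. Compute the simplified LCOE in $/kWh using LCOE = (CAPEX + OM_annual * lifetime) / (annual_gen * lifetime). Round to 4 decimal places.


Total cost = CAPEX + OM * lifetime = 4299856 + 3664 * 20 = 4299856 + 73280 = 4373136
Total generation = annual * lifetime = 1997874 * 20 = 39957480 kWh
LCOE = 4373136 / 39957480
LCOE = 0.1094 $/kWh

0.1094


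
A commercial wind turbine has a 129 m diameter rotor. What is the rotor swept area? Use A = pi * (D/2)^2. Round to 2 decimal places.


Compute the rotor radius:
  r = D / 2 = 129 / 2 = 64.5 m
Calculate swept area:
  A = pi * r^2 = pi * 64.5^2
  A = 13069.81 m^2

13069.81


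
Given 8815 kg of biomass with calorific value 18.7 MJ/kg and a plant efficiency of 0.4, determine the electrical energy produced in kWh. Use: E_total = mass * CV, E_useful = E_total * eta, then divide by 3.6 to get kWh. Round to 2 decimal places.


Total energy = mass * CV = 8815 * 18.7 = 164840.5 MJ
Useful energy = total * eta = 164840.5 * 0.4 = 65936.2 MJ
Convert to kWh: 65936.2 / 3.6
Useful energy = 18315.61 kWh

18315.61


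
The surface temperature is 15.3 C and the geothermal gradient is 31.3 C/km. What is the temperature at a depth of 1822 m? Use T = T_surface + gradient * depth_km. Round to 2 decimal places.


Convert depth to km: 1822 / 1000 = 1.822 km
Temperature increase = gradient * depth_km = 31.3 * 1.822 = 57.03 C
Temperature at depth = T_surface + delta_T = 15.3 + 57.03
T = 72.33 C

72.33


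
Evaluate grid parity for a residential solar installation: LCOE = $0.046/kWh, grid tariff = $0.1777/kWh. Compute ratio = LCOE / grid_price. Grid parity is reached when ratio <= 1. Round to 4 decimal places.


Compare LCOE to grid price:
  LCOE = $0.046/kWh, Grid price = $0.1777/kWh
  Ratio = LCOE / grid_price = 0.046 / 0.1777 = 0.2589
  Grid parity achieved (ratio <= 1)? yes

0.2589


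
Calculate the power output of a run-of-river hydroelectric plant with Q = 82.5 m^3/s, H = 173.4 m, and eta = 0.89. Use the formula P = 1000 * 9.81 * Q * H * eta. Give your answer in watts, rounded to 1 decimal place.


Apply the hydropower formula P = rho * g * Q * H * eta
rho * g = 1000 * 9.81 = 9810.0
P = 9810.0 * 82.5 * 173.4 * 0.89
P = 124899890.0 W

124899890.0


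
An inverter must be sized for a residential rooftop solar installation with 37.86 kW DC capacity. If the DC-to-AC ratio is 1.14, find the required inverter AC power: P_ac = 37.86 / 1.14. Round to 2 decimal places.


The inverter AC capacity is determined by the DC/AC ratio.
Given: P_dc = 37.86 kW, DC/AC ratio = 1.14
P_ac = P_dc / ratio = 37.86 / 1.14
P_ac = 33.21 kW

33.21


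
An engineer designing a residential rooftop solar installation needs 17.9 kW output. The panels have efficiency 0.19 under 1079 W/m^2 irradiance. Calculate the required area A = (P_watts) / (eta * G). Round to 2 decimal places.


Convert target power to watts: P = 17.9 * 1000 = 17900.0 W
Compute denominator: eta * G = 0.19 * 1079 = 205.01
Required area A = P / (eta * G) = 17900.0 / 205.01
A = 87.31 m^2

87.31


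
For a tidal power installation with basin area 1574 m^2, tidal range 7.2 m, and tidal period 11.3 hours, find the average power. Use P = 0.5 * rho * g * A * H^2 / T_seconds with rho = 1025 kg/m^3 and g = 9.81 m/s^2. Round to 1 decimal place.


Convert period to seconds: T = 11.3 * 3600 = 40680.0 s
H^2 = 7.2^2 = 51.84
P = 0.5 * rho * g * A * H^2 / T
P = 0.5 * 1025 * 9.81 * 1574 * 51.84 / 40680.0
P = 10084.4 W

10084.4


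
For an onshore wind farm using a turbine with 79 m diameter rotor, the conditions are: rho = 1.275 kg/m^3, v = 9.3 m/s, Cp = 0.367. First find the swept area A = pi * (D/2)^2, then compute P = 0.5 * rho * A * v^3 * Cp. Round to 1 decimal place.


Step 1 -- Compute swept area:
  A = pi * (D/2)^2 = pi * (79/2)^2 = 4901.67 m^2
Step 2 -- Apply wind power equation:
  P = 0.5 * rho * A * v^3 * Cp
  v^3 = 9.3^3 = 804.357
  P = 0.5 * 1.275 * 4901.67 * 804.357 * 0.367
  P = 922442.2 W

922442.2


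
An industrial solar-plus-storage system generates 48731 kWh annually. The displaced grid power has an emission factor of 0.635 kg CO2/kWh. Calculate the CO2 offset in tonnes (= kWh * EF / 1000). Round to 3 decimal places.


CO2 offset in kg = generation * emission_factor
CO2 offset = 48731 * 0.635 = 30944.19 kg
Convert to tonnes:
  CO2 offset = 30944.19 / 1000 = 30.944 tonnes

30.944


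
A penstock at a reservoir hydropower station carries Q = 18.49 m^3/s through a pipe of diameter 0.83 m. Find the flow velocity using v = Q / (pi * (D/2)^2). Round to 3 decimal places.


Compute pipe cross-sectional area:
  A = pi * (D/2)^2 = pi * (0.83/2)^2 = 0.5411 m^2
Calculate velocity:
  v = Q / A = 18.49 / 0.5411
  v = 34.174 m/s

34.174


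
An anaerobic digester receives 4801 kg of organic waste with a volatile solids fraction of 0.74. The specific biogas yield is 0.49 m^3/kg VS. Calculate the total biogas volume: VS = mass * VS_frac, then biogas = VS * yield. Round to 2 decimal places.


Compute volatile solids:
  VS = mass * VS_fraction = 4801 * 0.74 = 3552.74 kg
Calculate biogas volume:
  Biogas = VS * specific_yield = 3552.74 * 0.49
  Biogas = 1740.84 m^3

1740.84


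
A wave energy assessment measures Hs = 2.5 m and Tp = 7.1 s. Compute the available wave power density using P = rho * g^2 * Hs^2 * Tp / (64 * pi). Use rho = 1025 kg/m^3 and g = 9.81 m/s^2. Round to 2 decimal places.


Apply wave power formula:
  g^2 = 9.81^2 = 96.2361
  Hs^2 = 2.5^2 = 6.25
  Numerator = rho * g^2 * Hs^2 * Tp = 1025 * 96.2361 * 6.25 * 7.1 = 4377238.86
  Denominator = 64 * pi = 201.0619
  P = 4377238.86 / 201.0619 = 21770.60 W/m

21770.60


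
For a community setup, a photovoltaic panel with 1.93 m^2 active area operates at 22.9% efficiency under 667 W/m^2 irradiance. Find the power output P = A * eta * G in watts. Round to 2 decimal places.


Use the solar power formula P = A * eta * G.
Given: A = 1.93 m^2, eta = 0.229, G = 667 W/m^2
P = 1.93 * 0.229 * 667
P = 294.79 W

294.79


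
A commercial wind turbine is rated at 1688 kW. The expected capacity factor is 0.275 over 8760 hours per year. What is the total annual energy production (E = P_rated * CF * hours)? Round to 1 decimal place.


Annual energy = rated_kW * capacity_factor * hours_per_year
Given: P_rated = 1688 kW, CF = 0.275, hours = 8760
E = 1688 * 0.275 * 8760
E = 4066392.0 kWh

4066392.0


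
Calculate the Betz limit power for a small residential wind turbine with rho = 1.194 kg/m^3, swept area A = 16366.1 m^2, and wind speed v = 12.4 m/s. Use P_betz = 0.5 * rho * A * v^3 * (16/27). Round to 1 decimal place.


The Betz coefficient Cp_max = 16/27 = 0.5926
v^3 = 12.4^3 = 1906.624
P_betz = 0.5 * rho * A * v^3 * Cp_max
P_betz = 0.5 * 1.194 * 16366.1 * 1906.624 * 0.5926
P_betz = 11039281.4 W

11039281.4


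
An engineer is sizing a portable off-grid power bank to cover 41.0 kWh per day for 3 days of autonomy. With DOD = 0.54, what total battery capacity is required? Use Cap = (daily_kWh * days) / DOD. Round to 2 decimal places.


Total energy needed = daily * days = 41.0 * 3 = 123.0 kWh
Account for depth of discharge:
  Cap = total_energy / DOD = 123.0 / 0.54
  Cap = 227.78 kWh

227.78


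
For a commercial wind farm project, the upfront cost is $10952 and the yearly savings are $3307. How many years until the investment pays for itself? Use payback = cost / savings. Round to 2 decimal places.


Simple payback period = initial cost / annual savings
Payback = 10952 / 3307
Payback = 3.31 years

3.31


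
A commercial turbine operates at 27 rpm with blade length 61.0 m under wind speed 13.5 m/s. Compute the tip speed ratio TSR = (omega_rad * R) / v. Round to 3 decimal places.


Convert rotational speed to rad/s:
  omega = 27 * 2 * pi / 60 = 2.8274 rad/s
Compute tip speed:
  v_tip = omega * R = 2.8274 * 61.0 = 172.473 m/s
Tip speed ratio:
  TSR = v_tip / v_wind = 172.473 / 13.5 = 12.776

12.776


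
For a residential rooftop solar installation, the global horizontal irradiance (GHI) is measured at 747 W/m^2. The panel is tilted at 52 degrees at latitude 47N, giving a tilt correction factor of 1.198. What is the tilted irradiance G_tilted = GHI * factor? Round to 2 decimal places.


Identify the given values:
  GHI = 747 W/m^2, tilt correction factor = 1.198
Apply the formula G_tilted = GHI * factor:
  G_tilted = 747 * 1.198
  G_tilted = 894.91 W/m^2

894.91


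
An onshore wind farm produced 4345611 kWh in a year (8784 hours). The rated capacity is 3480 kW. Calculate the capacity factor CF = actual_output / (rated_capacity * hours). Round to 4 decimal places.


Capacity factor = actual output / maximum possible output
Maximum possible = rated * hours = 3480 * 8784 = 30568320 kWh
CF = 4345611 / 30568320
CF = 0.1422

0.1422


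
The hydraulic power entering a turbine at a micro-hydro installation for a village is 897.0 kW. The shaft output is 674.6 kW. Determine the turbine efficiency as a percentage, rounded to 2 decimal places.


Turbine efficiency = (output power / input power) * 100
eta = (674.6 / 897.0) * 100
eta = 75.21%

75.21


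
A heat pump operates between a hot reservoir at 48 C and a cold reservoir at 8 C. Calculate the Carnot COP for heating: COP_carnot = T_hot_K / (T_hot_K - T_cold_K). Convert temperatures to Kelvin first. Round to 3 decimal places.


Convert to Kelvin:
  T_hot = 48 + 273.15 = 321.15 K
  T_cold = 8 + 273.15 = 281.15 K
Apply Carnot COP formula:
  COP = T_hot_K / (T_hot_K - T_cold_K) = 321.15 / 40.0
  COP = 8.029

8.029
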